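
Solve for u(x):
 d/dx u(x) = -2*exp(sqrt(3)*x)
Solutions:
 u(x) = C1 - 2*sqrt(3)*exp(sqrt(3)*x)/3


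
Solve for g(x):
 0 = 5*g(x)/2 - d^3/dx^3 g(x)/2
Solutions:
 g(x) = C3*exp(5^(1/3)*x) + (C1*sin(sqrt(3)*5^(1/3)*x/2) + C2*cos(sqrt(3)*5^(1/3)*x/2))*exp(-5^(1/3)*x/2)


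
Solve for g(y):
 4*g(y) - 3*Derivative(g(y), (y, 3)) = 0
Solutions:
 g(y) = C3*exp(6^(2/3)*y/3) + (C1*sin(2^(2/3)*3^(1/6)*y/2) + C2*cos(2^(2/3)*3^(1/6)*y/2))*exp(-6^(2/3)*y/6)


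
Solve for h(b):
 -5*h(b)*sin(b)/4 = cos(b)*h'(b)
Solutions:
 h(b) = C1*cos(b)^(5/4)


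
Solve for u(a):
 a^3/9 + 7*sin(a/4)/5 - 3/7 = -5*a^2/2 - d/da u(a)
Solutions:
 u(a) = C1 - a^4/36 - 5*a^3/6 + 3*a/7 + 28*cos(a/4)/5


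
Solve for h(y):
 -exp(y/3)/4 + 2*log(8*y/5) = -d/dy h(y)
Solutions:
 h(y) = C1 - 2*y*log(y) + 2*y*(-3*log(2) + 1 + log(5)) + 3*exp(y/3)/4


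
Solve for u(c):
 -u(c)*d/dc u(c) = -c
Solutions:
 u(c) = -sqrt(C1 + c^2)
 u(c) = sqrt(C1 + c^2)


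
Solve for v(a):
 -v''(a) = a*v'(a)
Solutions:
 v(a) = C1 + C2*erf(sqrt(2)*a/2)


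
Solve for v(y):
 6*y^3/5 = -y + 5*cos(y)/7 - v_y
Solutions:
 v(y) = C1 - 3*y^4/10 - y^2/2 + 5*sin(y)/7


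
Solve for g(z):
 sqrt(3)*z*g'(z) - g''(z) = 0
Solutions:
 g(z) = C1 + C2*erfi(sqrt(2)*3^(1/4)*z/2)


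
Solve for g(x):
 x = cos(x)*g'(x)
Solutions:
 g(x) = C1 + Integral(x/cos(x), x)


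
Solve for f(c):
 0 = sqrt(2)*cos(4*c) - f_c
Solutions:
 f(c) = C1 + sqrt(2)*sin(4*c)/4


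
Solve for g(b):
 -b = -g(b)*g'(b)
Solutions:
 g(b) = -sqrt(C1 + b^2)
 g(b) = sqrt(C1 + b^2)


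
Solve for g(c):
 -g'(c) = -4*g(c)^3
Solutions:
 g(c) = -sqrt(2)*sqrt(-1/(C1 + 4*c))/2
 g(c) = sqrt(2)*sqrt(-1/(C1 + 4*c))/2


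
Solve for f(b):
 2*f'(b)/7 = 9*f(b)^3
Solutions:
 f(b) = -sqrt(-1/(C1 + 63*b))
 f(b) = sqrt(-1/(C1 + 63*b))


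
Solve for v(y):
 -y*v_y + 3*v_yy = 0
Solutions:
 v(y) = C1 + C2*erfi(sqrt(6)*y/6)


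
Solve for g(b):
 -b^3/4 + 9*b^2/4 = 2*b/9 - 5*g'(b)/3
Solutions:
 g(b) = C1 + 3*b^4/80 - 9*b^3/20 + b^2/15


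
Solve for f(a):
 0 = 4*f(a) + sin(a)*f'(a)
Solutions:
 f(a) = C1*(cos(a)^2 + 2*cos(a) + 1)/(cos(a)^2 - 2*cos(a) + 1)


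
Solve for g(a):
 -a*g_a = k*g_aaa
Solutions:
 g(a) = C1 + Integral(C2*airyai(a*(-1/k)^(1/3)) + C3*airybi(a*(-1/k)^(1/3)), a)


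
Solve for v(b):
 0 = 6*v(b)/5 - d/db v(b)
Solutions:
 v(b) = C1*exp(6*b/5)


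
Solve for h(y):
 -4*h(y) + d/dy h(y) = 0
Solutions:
 h(y) = C1*exp(4*y)


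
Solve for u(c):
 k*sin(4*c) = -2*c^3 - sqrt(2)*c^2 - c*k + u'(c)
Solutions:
 u(c) = C1 + c^4/2 + sqrt(2)*c^3/3 + c^2*k/2 - k*cos(4*c)/4


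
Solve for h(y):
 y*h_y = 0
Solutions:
 h(y) = C1


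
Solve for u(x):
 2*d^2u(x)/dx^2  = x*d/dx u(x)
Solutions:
 u(x) = C1 + C2*erfi(x/2)


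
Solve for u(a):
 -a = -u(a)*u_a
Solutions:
 u(a) = -sqrt(C1 + a^2)
 u(a) = sqrt(C1 + a^2)


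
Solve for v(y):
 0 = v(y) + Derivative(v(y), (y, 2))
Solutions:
 v(y) = C1*sin(y) + C2*cos(y)


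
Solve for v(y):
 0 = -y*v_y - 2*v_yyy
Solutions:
 v(y) = C1 + Integral(C2*airyai(-2^(2/3)*y/2) + C3*airybi(-2^(2/3)*y/2), y)


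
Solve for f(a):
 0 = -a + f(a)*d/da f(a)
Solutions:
 f(a) = -sqrt(C1 + a^2)
 f(a) = sqrt(C1 + a^2)


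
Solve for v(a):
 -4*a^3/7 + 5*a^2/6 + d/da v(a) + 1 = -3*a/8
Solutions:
 v(a) = C1 + a^4/7 - 5*a^3/18 - 3*a^2/16 - a


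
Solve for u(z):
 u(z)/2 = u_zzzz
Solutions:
 u(z) = C1*exp(-2^(3/4)*z/2) + C2*exp(2^(3/4)*z/2) + C3*sin(2^(3/4)*z/2) + C4*cos(2^(3/4)*z/2)


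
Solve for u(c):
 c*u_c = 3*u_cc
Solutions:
 u(c) = C1 + C2*erfi(sqrt(6)*c/6)


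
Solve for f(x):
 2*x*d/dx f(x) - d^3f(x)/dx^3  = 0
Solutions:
 f(x) = C1 + Integral(C2*airyai(2^(1/3)*x) + C3*airybi(2^(1/3)*x), x)


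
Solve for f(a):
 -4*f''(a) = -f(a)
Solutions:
 f(a) = C1*exp(-a/2) + C2*exp(a/2)


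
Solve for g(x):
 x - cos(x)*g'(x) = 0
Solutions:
 g(x) = C1 + Integral(x/cos(x), x)


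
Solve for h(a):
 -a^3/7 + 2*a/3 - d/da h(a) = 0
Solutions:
 h(a) = C1 - a^4/28 + a^2/3


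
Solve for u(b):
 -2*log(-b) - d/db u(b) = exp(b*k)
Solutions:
 u(b) = C1 - 2*b*log(-b) + 2*b + Piecewise((-exp(b*k)/k, Ne(k, 0)), (-b, True))


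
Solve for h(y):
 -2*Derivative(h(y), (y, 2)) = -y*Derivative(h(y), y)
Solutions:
 h(y) = C1 + C2*erfi(y/2)


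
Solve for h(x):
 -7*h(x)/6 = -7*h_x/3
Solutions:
 h(x) = C1*exp(x/2)


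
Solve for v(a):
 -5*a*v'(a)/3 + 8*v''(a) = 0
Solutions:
 v(a) = C1 + C2*erfi(sqrt(15)*a/12)


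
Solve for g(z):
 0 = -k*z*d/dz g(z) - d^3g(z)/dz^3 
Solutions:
 g(z) = C1 + Integral(C2*airyai(z*(-k)^(1/3)) + C3*airybi(z*(-k)^(1/3)), z)


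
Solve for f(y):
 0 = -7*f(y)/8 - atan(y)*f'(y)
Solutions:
 f(y) = C1*exp(-7*Integral(1/atan(y), y)/8)


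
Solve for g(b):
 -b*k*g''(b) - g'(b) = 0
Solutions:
 g(b) = C1 + b^(((re(k) - 1)*re(k) + im(k)^2)/(re(k)^2 + im(k)^2))*(C2*sin(log(b)*Abs(im(k))/(re(k)^2 + im(k)^2)) + C3*cos(log(b)*im(k)/(re(k)^2 + im(k)^2)))


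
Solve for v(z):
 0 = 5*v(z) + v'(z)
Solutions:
 v(z) = C1*exp(-5*z)


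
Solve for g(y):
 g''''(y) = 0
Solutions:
 g(y) = C1 + C2*y + C3*y^2 + C4*y^3


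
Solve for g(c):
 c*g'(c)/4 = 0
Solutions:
 g(c) = C1


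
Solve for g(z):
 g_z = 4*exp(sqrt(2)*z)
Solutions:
 g(z) = C1 + 2*sqrt(2)*exp(sqrt(2)*z)


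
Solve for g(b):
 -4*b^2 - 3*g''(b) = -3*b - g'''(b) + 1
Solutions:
 g(b) = C1 + C2*b + C3*exp(3*b) - b^4/9 + b^3/54 - 4*b^2/27


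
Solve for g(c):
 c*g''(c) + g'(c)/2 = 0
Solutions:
 g(c) = C1 + C2*sqrt(c)


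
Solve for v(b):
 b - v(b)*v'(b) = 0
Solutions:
 v(b) = -sqrt(C1 + b^2)
 v(b) = sqrt(C1 + b^2)


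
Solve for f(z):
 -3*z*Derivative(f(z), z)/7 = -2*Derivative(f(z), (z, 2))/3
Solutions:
 f(z) = C1 + C2*erfi(3*sqrt(7)*z/14)


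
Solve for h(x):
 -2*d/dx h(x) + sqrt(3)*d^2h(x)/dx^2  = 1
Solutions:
 h(x) = C1 + C2*exp(2*sqrt(3)*x/3) - x/2


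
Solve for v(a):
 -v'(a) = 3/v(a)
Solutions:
 v(a) = -sqrt(C1 - 6*a)
 v(a) = sqrt(C1 - 6*a)


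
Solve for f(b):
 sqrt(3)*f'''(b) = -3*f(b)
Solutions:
 f(b) = C3*exp(-3^(1/6)*b) + (C1*sin(3^(2/3)*b/2) + C2*cos(3^(2/3)*b/2))*exp(3^(1/6)*b/2)


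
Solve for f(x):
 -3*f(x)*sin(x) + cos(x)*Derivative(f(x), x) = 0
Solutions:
 f(x) = C1/cos(x)^3


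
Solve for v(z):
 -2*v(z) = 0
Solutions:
 v(z) = 0


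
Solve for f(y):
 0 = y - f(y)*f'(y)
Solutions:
 f(y) = -sqrt(C1 + y^2)
 f(y) = sqrt(C1 + y^2)


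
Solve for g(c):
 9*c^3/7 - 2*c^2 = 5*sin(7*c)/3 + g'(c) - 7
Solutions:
 g(c) = C1 + 9*c^4/28 - 2*c^3/3 + 7*c + 5*cos(7*c)/21


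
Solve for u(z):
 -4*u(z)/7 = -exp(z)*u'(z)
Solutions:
 u(z) = C1*exp(-4*exp(-z)/7)


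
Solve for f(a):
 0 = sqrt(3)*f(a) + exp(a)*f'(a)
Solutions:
 f(a) = C1*exp(sqrt(3)*exp(-a))


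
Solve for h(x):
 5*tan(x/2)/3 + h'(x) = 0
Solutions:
 h(x) = C1 + 10*log(cos(x/2))/3


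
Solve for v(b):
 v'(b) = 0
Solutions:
 v(b) = C1


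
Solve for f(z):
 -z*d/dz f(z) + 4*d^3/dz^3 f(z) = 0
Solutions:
 f(z) = C1 + Integral(C2*airyai(2^(1/3)*z/2) + C3*airybi(2^(1/3)*z/2), z)


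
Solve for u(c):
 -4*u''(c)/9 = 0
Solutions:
 u(c) = C1 + C2*c


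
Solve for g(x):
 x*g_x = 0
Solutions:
 g(x) = C1


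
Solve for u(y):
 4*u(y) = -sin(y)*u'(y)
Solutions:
 u(y) = C1*(cos(y)^2 + 2*cos(y) + 1)/(cos(y)^2 - 2*cos(y) + 1)


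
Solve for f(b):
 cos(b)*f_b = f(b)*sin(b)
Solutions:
 f(b) = C1/cos(b)


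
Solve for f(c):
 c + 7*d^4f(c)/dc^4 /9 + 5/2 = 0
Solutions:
 f(c) = C1 + C2*c + C3*c^2 + C4*c^3 - 3*c^5/280 - 15*c^4/112


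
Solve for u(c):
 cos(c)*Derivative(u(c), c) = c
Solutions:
 u(c) = C1 + Integral(c/cos(c), c)


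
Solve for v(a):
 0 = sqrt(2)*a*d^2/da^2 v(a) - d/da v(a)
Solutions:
 v(a) = C1 + C2*a^(sqrt(2)/2 + 1)


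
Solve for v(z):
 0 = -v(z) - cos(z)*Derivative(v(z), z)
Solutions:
 v(z) = C1*sqrt(sin(z) - 1)/sqrt(sin(z) + 1)


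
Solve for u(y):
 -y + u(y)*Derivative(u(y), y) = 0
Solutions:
 u(y) = -sqrt(C1 + y^2)
 u(y) = sqrt(C1 + y^2)


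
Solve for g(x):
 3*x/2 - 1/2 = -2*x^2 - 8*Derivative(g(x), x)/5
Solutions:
 g(x) = C1 - 5*x^3/12 - 15*x^2/32 + 5*x/16


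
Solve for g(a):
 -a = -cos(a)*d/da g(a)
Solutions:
 g(a) = C1 + Integral(a/cos(a), a)


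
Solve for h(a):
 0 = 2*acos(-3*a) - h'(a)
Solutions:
 h(a) = C1 + 2*a*acos(-3*a) + 2*sqrt(1 - 9*a^2)/3


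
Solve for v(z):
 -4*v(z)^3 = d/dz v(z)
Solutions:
 v(z) = -sqrt(2)*sqrt(-1/(C1 - 4*z))/2
 v(z) = sqrt(2)*sqrt(-1/(C1 - 4*z))/2


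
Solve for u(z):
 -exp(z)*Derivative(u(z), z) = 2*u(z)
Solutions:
 u(z) = C1*exp(2*exp(-z))


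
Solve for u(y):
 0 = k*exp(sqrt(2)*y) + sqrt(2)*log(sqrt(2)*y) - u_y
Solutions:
 u(y) = C1 + sqrt(2)*k*exp(sqrt(2)*y)/2 + sqrt(2)*y*log(y) + sqrt(2)*y*(-1 + log(2)/2)


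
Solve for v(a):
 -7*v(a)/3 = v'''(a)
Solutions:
 v(a) = C3*exp(-3^(2/3)*7^(1/3)*a/3) + (C1*sin(3^(1/6)*7^(1/3)*a/2) + C2*cos(3^(1/6)*7^(1/3)*a/2))*exp(3^(2/3)*7^(1/3)*a/6)


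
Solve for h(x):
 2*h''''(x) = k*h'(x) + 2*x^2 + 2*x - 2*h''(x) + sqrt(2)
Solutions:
 h(x) = C1 + C2*exp(x*(6^(1/3)*(-9*k + 2*sqrt(3)*sqrt(27*k^2/4 + 4))^(1/3)/12 - 2^(1/3)*3^(5/6)*I*(-9*k + 2*sqrt(3)*sqrt(27*k^2/4 + 4))^(1/3)/12 + 4/((-6^(1/3) + 2^(1/3)*3^(5/6)*I)*(-9*k + 2*sqrt(3)*sqrt(27*k^2/4 + 4))^(1/3)))) + C3*exp(x*(6^(1/3)*(-9*k + 2*sqrt(3)*sqrt(27*k^2/4 + 4))^(1/3)/12 + 2^(1/3)*3^(5/6)*I*(-9*k + 2*sqrt(3)*sqrt(27*k^2/4 + 4))^(1/3)/12 - 4/((6^(1/3) + 2^(1/3)*3^(5/6)*I)*(-9*k + 2*sqrt(3)*sqrt(27*k^2/4 + 4))^(1/3)))) + C4*exp(6^(1/3)*x*(-(-9*k + 2*sqrt(3)*sqrt(27*k^2/4 + 4))^(1/3) + 2*6^(1/3)/(-9*k + 2*sqrt(3)*sqrt(27*k^2/4 + 4))^(1/3))/6) - 2*x^3/(3*k) - x^2/k - sqrt(2)*x/k - 4*x^2/k^2 - 4*x/k^2 - 16*x/k^3


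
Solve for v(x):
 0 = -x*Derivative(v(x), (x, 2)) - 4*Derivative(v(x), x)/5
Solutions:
 v(x) = C1 + C2*x^(1/5)


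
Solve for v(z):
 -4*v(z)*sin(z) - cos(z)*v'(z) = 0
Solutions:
 v(z) = C1*cos(z)^4


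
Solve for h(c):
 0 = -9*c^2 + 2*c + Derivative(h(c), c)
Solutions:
 h(c) = C1 + 3*c^3 - c^2


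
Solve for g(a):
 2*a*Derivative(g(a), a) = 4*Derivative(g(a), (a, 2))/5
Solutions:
 g(a) = C1 + C2*erfi(sqrt(5)*a/2)


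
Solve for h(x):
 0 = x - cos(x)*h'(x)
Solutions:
 h(x) = C1 + Integral(x/cos(x), x)


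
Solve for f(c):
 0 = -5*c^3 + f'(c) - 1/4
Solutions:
 f(c) = C1 + 5*c^4/4 + c/4


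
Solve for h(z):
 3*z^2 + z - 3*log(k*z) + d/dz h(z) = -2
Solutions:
 h(z) = C1 - z^3 - z^2/2 + 3*z*log(k*z) - 5*z


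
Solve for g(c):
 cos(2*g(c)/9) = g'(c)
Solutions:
 -c - 9*log(sin(2*g(c)/9) - 1)/4 + 9*log(sin(2*g(c)/9) + 1)/4 = C1


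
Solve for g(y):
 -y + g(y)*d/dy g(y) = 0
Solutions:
 g(y) = -sqrt(C1 + y^2)
 g(y) = sqrt(C1 + y^2)


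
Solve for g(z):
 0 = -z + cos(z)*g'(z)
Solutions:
 g(z) = C1 + Integral(z/cos(z), z)


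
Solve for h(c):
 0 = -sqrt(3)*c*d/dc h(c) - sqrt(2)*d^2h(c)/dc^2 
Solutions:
 h(c) = C1 + C2*erf(6^(1/4)*c/2)


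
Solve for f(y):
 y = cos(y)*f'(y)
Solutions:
 f(y) = C1 + Integral(y/cos(y), y)


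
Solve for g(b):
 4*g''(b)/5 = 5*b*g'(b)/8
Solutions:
 g(b) = C1 + C2*erfi(5*b/8)


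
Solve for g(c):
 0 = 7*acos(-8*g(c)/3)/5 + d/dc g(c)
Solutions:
 Integral(1/acos(-8*_y/3), (_y, g(c))) = C1 - 7*c/5


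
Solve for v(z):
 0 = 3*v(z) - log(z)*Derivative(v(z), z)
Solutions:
 v(z) = C1*exp(3*li(z))


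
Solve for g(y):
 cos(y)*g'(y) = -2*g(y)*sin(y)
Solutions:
 g(y) = C1*cos(y)^2


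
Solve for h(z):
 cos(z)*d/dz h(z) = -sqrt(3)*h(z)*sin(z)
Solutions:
 h(z) = C1*cos(z)^(sqrt(3))


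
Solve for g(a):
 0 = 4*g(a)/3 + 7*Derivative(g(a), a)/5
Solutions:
 g(a) = C1*exp(-20*a/21)


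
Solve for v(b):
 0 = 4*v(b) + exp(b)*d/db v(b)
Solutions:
 v(b) = C1*exp(4*exp(-b))


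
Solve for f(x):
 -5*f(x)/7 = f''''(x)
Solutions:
 f(x) = (C1*sin(sqrt(2)*5^(1/4)*7^(3/4)*x/14) + C2*cos(sqrt(2)*5^(1/4)*7^(3/4)*x/14))*exp(-sqrt(2)*5^(1/4)*7^(3/4)*x/14) + (C3*sin(sqrt(2)*5^(1/4)*7^(3/4)*x/14) + C4*cos(sqrt(2)*5^(1/4)*7^(3/4)*x/14))*exp(sqrt(2)*5^(1/4)*7^(3/4)*x/14)


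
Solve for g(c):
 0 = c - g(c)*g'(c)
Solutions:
 g(c) = -sqrt(C1 + c^2)
 g(c) = sqrt(C1 + c^2)


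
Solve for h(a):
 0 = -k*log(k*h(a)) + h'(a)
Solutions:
 li(k*h(a))/k = C1 + a*k


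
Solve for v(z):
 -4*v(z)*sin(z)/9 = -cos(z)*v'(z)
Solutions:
 v(z) = C1/cos(z)^(4/9)


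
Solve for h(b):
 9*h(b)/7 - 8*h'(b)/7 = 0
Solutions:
 h(b) = C1*exp(9*b/8)


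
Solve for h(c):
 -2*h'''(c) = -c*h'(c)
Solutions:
 h(c) = C1 + Integral(C2*airyai(2^(2/3)*c/2) + C3*airybi(2^(2/3)*c/2), c)


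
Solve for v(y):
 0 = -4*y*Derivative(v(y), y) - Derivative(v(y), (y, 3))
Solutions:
 v(y) = C1 + Integral(C2*airyai(-2^(2/3)*y) + C3*airybi(-2^(2/3)*y), y)


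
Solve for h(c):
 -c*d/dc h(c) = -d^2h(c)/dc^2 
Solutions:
 h(c) = C1 + C2*erfi(sqrt(2)*c/2)


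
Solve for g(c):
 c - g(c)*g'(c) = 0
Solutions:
 g(c) = -sqrt(C1 + c^2)
 g(c) = sqrt(C1 + c^2)


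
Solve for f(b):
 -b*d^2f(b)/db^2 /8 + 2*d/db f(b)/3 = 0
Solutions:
 f(b) = C1 + C2*b^(19/3)


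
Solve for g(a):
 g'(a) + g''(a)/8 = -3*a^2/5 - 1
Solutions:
 g(a) = C1 + C2*exp(-8*a) - a^3/5 + 3*a^2/40 - 163*a/160


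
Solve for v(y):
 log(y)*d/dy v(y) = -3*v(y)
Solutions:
 v(y) = C1*exp(-3*li(y))


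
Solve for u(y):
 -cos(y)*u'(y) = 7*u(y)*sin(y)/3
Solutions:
 u(y) = C1*cos(y)^(7/3)


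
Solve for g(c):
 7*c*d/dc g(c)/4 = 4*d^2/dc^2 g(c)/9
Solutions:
 g(c) = C1 + C2*erfi(3*sqrt(14)*c/8)


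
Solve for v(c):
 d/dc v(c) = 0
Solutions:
 v(c) = C1


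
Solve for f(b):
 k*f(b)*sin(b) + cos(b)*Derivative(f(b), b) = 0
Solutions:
 f(b) = C1*exp(k*log(cos(b)))


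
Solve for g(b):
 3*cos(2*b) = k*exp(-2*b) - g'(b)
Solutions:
 g(b) = C1 - k*exp(-2*b)/2 - 3*sin(2*b)/2


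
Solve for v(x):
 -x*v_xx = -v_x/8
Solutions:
 v(x) = C1 + C2*x^(9/8)


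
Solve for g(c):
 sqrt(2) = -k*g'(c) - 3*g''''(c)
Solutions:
 g(c) = C1 + C2*exp(3^(2/3)*c*(-k)^(1/3)/3) + C3*exp(c*(-k)^(1/3)*(-3^(2/3) + 3*3^(1/6)*I)/6) + C4*exp(-c*(-k)^(1/3)*(3^(2/3) + 3*3^(1/6)*I)/6) - sqrt(2)*c/k


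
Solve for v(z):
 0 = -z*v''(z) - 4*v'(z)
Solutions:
 v(z) = C1 + C2/z^3


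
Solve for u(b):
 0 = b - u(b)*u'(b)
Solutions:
 u(b) = -sqrt(C1 + b^2)
 u(b) = sqrt(C1 + b^2)


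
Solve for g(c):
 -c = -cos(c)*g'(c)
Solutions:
 g(c) = C1 + Integral(c/cos(c), c)


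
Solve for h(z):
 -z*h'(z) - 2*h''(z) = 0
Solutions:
 h(z) = C1 + C2*erf(z/2)


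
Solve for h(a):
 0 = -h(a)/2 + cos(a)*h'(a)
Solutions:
 h(a) = C1*(sin(a) + 1)^(1/4)/(sin(a) - 1)^(1/4)


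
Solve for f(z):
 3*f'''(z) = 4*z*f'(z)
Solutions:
 f(z) = C1 + Integral(C2*airyai(6^(2/3)*z/3) + C3*airybi(6^(2/3)*z/3), z)


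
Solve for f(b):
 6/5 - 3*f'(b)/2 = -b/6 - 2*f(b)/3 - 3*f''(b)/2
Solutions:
 f(b) = -b/4 + (C1*sin(sqrt(7)*b/6) + C2*cos(sqrt(7)*b/6))*exp(b/2) - 189/80


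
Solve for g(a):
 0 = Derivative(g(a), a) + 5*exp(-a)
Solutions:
 g(a) = C1 + 5*exp(-a)


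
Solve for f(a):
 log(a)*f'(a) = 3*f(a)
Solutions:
 f(a) = C1*exp(3*li(a))


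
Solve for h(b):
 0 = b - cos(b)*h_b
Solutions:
 h(b) = C1 + Integral(b/cos(b), b)


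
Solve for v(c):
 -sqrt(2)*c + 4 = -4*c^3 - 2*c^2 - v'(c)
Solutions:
 v(c) = C1 - c^4 - 2*c^3/3 + sqrt(2)*c^2/2 - 4*c


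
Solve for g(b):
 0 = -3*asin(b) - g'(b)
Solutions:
 g(b) = C1 - 3*b*asin(b) - 3*sqrt(1 - b^2)


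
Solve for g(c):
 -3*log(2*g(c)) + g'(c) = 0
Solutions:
 -Integral(1/(log(_y) + log(2)), (_y, g(c)))/3 = C1 - c


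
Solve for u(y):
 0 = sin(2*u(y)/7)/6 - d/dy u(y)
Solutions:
 -y/6 + 7*log(cos(2*u(y)/7) - 1)/4 - 7*log(cos(2*u(y)/7) + 1)/4 = C1


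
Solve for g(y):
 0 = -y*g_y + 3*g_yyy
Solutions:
 g(y) = C1 + Integral(C2*airyai(3^(2/3)*y/3) + C3*airybi(3^(2/3)*y/3), y)


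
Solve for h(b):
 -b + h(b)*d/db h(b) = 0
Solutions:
 h(b) = -sqrt(C1 + b^2)
 h(b) = sqrt(C1 + b^2)


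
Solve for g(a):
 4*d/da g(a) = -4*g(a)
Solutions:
 g(a) = C1*exp(-a)


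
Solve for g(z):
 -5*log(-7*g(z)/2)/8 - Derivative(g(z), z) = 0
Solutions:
 8*Integral(1/(log(-_y) - log(2) + log(7)), (_y, g(z)))/5 = C1 - z


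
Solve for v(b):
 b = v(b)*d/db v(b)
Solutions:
 v(b) = -sqrt(C1 + b^2)
 v(b) = sqrt(C1 + b^2)


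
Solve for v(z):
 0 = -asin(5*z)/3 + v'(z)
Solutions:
 v(z) = C1 + z*asin(5*z)/3 + sqrt(1 - 25*z^2)/15


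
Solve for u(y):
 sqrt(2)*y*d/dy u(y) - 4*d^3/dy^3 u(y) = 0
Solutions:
 u(y) = C1 + Integral(C2*airyai(sqrt(2)*y/2) + C3*airybi(sqrt(2)*y/2), y)


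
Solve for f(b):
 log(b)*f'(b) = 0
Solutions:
 f(b) = C1


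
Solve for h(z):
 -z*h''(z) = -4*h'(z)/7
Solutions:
 h(z) = C1 + C2*z^(11/7)


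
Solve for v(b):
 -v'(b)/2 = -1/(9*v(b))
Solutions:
 v(b) = -sqrt(C1 + 4*b)/3
 v(b) = sqrt(C1 + 4*b)/3


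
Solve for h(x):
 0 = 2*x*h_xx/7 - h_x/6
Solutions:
 h(x) = C1 + C2*x^(19/12)


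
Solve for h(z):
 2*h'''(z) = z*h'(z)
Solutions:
 h(z) = C1 + Integral(C2*airyai(2^(2/3)*z/2) + C3*airybi(2^(2/3)*z/2), z)


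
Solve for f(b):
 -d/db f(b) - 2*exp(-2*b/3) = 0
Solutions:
 f(b) = C1 + 3*exp(-2*b/3)


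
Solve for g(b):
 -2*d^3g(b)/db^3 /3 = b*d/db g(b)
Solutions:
 g(b) = C1 + Integral(C2*airyai(-2^(2/3)*3^(1/3)*b/2) + C3*airybi(-2^(2/3)*3^(1/3)*b/2), b)


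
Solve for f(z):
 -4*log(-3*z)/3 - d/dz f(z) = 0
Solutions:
 f(z) = C1 - 4*z*log(-z)/3 + 4*z*(1 - log(3))/3


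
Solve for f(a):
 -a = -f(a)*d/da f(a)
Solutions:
 f(a) = -sqrt(C1 + a^2)
 f(a) = sqrt(C1 + a^2)


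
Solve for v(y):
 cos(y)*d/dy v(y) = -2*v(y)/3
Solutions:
 v(y) = C1*(sin(y) - 1)^(1/3)/(sin(y) + 1)^(1/3)


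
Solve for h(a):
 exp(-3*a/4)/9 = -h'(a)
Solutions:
 h(a) = C1 + 4*exp(-3*a/4)/27


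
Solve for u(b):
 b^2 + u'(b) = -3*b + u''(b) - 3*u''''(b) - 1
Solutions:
 u(b) = C1 + C2*exp(2^(1/3)*b*(2/(sqrt(77) + 9)^(1/3) + 2^(1/3)*(sqrt(77) + 9)^(1/3))/12)*sin(2^(1/3)*sqrt(3)*b*(-2^(1/3)*(sqrt(77) + 9)^(1/3) + 2/(sqrt(77) + 9)^(1/3))/12) + C3*exp(2^(1/3)*b*(2/(sqrt(77) + 9)^(1/3) + 2^(1/3)*(sqrt(77) + 9)^(1/3))/12)*cos(2^(1/3)*sqrt(3)*b*(-2^(1/3)*(sqrt(77) + 9)^(1/3) + 2/(sqrt(77) + 9)^(1/3))/12) + C4*exp(-2^(1/3)*b*(2/(sqrt(77) + 9)^(1/3) + 2^(1/3)*(sqrt(77) + 9)^(1/3))/6) - b^3/3 - 5*b^2/2 - 6*b


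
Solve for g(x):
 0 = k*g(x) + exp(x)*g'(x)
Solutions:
 g(x) = C1*exp(k*exp(-x))


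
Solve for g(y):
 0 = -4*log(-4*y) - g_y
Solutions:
 g(y) = C1 - 4*y*log(-y) + 4*y*(1 - 2*log(2))


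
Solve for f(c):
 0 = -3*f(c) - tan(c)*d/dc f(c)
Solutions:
 f(c) = C1/sin(c)^3


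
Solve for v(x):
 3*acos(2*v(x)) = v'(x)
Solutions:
 Integral(1/acos(2*_y), (_y, v(x))) = C1 + 3*x


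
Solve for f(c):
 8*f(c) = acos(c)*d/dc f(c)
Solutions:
 f(c) = C1*exp(8*Integral(1/acos(c), c))


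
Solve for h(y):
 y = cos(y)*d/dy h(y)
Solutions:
 h(y) = C1 + Integral(y/cos(y), y)


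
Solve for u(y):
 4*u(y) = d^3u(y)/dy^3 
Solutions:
 u(y) = C3*exp(2^(2/3)*y) + (C1*sin(2^(2/3)*sqrt(3)*y/2) + C2*cos(2^(2/3)*sqrt(3)*y/2))*exp(-2^(2/3)*y/2)


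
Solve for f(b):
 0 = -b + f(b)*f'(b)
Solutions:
 f(b) = -sqrt(C1 + b^2)
 f(b) = sqrt(C1 + b^2)


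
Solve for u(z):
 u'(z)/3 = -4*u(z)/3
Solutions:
 u(z) = C1*exp(-4*z)


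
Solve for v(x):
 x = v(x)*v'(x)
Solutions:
 v(x) = -sqrt(C1 + x^2)
 v(x) = sqrt(C1 + x^2)


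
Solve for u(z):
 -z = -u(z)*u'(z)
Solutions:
 u(z) = -sqrt(C1 + z^2)
 u(z) = sqrt(C1 + z^2)


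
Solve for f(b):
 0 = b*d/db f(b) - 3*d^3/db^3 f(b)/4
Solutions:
 f(b) = C1 + Integral(C2*airyai(6^(2/3)*b/3) + C3*airybi(6^(2/3)*b/3), b)


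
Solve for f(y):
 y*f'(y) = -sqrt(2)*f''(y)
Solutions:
 f(y) = C1 + C2*erf(2^(1/4)*y/2)


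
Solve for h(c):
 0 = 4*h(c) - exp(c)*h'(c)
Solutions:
 h(c) = C1*exp(-4*exp(-c))


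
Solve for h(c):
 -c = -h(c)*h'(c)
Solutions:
 h(c) = -sqrt(C1 + c^2)
 h(c) = sqrt(C1 + c^2)


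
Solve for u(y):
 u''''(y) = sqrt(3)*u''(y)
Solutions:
 u(y) = C1 + C2*y + C3*exp(-3^(1/4)*y) + C4*exp(3^(1/4)*y)


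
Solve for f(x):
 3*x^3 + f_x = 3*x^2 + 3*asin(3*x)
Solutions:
 f(x) = C1 - 3*x^4/4 + x^3 + 3*x*asin(3*x) + sqrt(1 - 9*x^2)


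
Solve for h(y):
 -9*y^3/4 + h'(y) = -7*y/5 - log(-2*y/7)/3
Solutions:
 h(y) = C1 + 9*y^4/16 - 7*y^2/10 - y*log(-y)/3 + y*(-log(2) + 1 + log(7))/3


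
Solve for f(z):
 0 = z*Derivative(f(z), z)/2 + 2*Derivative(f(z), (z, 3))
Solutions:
 f(z) = C1 + Integral(C2*airyai(-2^(1/3)*z/2) + C3*airybi(-2^(1/3)*z/2), z)


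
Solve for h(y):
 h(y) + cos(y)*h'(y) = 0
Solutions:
 h(y) = C1*sqrt(sin(y) - 1)/sqrt(sin(y) + 1)


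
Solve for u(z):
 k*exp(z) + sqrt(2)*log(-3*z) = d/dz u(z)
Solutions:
 u(z) = C1 + k*exp(z) + sqrt(2)*z*log(-z) + sqrt(2)*z*(-1 + log(3))


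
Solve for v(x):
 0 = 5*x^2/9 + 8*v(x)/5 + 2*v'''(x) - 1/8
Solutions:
 v(x) = C3*exp(-10^(2/3)*x/5) - 25*x^2/72 + (C1*sin(10^(2/3)*sqrt(3)*x/10) + C2*cos(10^(2/3)*sqrt(3)*x/10))*exp(10^(2/3)*x/10) + 5/64


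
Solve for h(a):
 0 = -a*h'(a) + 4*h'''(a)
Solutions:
 h(a) = C1 + Integral(C2*airyai(2^(1/3)*a/2) + C3*airybi(2^(1/3)*a/2), a)


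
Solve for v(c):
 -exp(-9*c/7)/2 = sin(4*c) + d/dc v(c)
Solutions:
 v(c) = C1 + cos(4*c)/4 + 7*exp(-9*c/7)/18


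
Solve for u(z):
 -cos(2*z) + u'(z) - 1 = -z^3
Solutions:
 u(z) = C1 - z^4/4 + z + sin(2*z)/2


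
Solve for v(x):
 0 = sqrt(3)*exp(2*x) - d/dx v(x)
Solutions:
 v(x) = C1 + sqrt(3)*exp(2*x)/2


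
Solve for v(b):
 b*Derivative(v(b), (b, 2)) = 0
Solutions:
 v(b) = C1 + C2*b


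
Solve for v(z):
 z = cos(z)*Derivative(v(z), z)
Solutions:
 v(z) = C1 + Integral(z/cos(z), z)


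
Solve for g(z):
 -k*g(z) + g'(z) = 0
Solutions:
 g(z) = C1*exp(k*z)


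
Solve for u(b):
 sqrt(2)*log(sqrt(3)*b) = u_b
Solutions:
 u(b) = C1 + sqrt(2)*b*log(b) - sqrt(2)*b + sqrt(2)*b*log(3)/2


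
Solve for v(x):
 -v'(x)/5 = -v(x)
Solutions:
 v(x) = C1*exp(5*x)


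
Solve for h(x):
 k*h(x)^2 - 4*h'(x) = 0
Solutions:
 h(x) = -4/(C1 + k*x)


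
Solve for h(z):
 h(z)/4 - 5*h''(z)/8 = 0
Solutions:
 h(z) = C1*exp(-sqrt(10)*z/5) + C2*exp(sqrt(10)*z/5)


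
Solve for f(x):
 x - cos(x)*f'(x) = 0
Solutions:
 f(x) = C1 + Integral(x/cos(x), x)


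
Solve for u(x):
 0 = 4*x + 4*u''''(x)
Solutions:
 u(x) = C1 + C2*x + C3*x^2 + C4*x^3 - x^5/120


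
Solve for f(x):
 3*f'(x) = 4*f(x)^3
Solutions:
 f(x) = -sqrt(6)*sqrt(-1/(C1 + 4*x))/2
 f(x) = sqrt(6)*sqrt(-1/(C1 + 4*x))/2


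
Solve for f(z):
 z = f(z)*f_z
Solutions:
 f(z) = -sqrt(C1 + z^2)
 f(z) = sqrt(C1 + z^2)


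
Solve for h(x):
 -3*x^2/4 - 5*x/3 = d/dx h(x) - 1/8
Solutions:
 h(x) = C1 - x^3/4 - 5*x^2/6 + x/8


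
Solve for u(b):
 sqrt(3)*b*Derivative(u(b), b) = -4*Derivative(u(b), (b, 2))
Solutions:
 u(b) = C1 + C2*erf(sqrt(2)*3^(1/4)*b/4)


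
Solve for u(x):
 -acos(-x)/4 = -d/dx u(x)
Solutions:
 u(x) = C1 + x*acos(-x)/4 + sqrt(1 - x^2)/4


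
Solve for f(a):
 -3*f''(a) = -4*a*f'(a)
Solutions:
 f(a) = C1 + C2*erfi(sqrt(6)*a/3)


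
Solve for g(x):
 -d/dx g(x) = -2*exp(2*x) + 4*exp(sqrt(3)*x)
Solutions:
 g(x) = C1 + exp(2*x) - 4*sqrt(3)*exp(sqrt(3)*x)/3


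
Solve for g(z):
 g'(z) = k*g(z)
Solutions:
 g(z) = C1*exp(k*z)


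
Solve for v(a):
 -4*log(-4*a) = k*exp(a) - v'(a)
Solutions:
 v(a) = C1 + 4*a*log(-a) + 4*a*(-1 + 2*log(2)) + k*exp(a)


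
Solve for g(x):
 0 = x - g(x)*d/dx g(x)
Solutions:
 g(x) = -sqrt(C1 + x^2)
 g(x) = sqrt(C1 + x^2)


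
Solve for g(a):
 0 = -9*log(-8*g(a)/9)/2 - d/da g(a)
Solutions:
 2*Integral(1/(log(-_y) - 2*log(3) + 3*log(2)), (_y, g(a)))/9 = C1 - a


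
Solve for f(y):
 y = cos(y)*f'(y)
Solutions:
 f(y) = C1 + Integral(y/cos(y), y)


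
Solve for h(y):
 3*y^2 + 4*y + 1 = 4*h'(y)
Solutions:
 h(y) = C1 + y^3/4 + y^2/2 + y/4


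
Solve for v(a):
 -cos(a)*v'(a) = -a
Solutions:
 v(a) = C1 + Integral(a/cos(a), a)


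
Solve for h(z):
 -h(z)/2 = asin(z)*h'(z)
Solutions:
 h(z) = C1*exp(-Integral(1/asin(z), z)/2)


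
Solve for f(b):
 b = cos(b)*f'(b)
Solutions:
 f(b) = C1 + Integral(b/cos(b), b)


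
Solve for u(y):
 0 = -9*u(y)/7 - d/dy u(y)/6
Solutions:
 u(y) = C1*exp(-54*y/7)


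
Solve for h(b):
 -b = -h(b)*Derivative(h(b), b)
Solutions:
 h(b) = -sqrt(C1 + b^2)
 h(b) = sqrt(C1 + b^2)


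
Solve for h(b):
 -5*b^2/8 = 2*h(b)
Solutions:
 h(b) = -5*b^2/16


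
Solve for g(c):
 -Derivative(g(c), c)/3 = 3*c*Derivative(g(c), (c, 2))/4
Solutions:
 g(c) = C1 + C2*c^(5/9)


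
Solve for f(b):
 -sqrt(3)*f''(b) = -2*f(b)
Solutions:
 f(b) = C1*exp(-sqrt(2)*3^(3/4)*b/3) + C2*exp(sqrt(2)*3^(3/4)*b/3)


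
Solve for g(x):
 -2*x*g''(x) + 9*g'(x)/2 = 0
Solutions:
 g(x) = C1 + C2*x^(13/4)


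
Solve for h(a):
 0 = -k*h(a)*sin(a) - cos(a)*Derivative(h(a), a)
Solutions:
 h(a) = C1*exp(k*log(cos(a)))


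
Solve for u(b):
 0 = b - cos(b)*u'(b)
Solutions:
 u(b) = C1 + Integral(b/cos(b), b)


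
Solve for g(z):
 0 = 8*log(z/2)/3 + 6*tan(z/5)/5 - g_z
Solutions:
 g(z) = C1 + 8*z*log(z)/3 - 8*z/3 - 8*z*log(2)/3 - 6*log(cos(z/5))


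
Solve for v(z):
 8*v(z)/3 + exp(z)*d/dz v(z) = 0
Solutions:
 v(z) = C1*exp(8*exp(-z)/3)


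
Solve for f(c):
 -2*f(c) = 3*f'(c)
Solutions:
 f(c) = C1*exp(-2*c/3)


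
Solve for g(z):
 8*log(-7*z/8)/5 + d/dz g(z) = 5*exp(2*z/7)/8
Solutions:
 g(z) = C1 - 8*z*log(-z)/5 + 8*z*(-log(7) + 1 + 3*log(2))/5 + 35*exp(2*z/7)/16


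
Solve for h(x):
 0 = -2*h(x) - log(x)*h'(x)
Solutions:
 h(x) = C1*exp(-2*li(x))


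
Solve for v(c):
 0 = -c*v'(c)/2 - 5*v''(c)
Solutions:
 v(c) = C1 + C2*erf(sqrt(5)*c/10)


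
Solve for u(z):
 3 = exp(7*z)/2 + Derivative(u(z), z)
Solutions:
 u(z) = C1 + 3*z - exp(7*z)/14


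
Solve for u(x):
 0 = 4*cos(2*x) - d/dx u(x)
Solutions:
 u(x) = C1 + 2*sin(2*x)


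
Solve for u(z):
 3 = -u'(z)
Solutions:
 u(z) = C1 - 3*z


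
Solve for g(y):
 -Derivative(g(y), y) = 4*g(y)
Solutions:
 g(y) = C1*exp(-4*y)


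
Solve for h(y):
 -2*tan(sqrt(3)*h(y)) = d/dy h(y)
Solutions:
 h(y) = sqrt(3)*(pi - asin(C1*exp(-2*sqrt(3)*y)))/3
 h(y) = sqrt(3)*asin(C1*exp(-2*sqrt(3)*y))/3


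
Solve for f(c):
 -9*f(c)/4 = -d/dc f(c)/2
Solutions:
 f(c) = C1*exp(9*c/2)


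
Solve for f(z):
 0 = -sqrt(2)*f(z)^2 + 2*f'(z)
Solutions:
 f(z) = -2/(C1 + sqrt(2)*z)


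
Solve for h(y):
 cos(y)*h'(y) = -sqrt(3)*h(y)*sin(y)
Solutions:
 h(y) = C1*cos(y)^(sqrt(3))


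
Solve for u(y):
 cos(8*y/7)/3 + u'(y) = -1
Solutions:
 u(y) = C1 - y - 7*sin(8*y/7)/24


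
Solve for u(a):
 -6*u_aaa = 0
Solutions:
 u(a) = C1 + C2*a + C3*a^2


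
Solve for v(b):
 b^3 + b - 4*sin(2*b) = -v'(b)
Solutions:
 v(b) = C1 - b^4/4 - b^2/2 - 2*cos(2*b)


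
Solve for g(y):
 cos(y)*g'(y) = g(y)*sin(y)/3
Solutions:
 g(y) = C1/cos(y)^(1/3)


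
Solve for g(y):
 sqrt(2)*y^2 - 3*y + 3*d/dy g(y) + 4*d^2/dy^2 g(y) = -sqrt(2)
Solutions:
 g(y) = C1 + C2*exp(-3*y/4) - sqrt(2)*y^3/9 + y^2/2 + 4*sqrt(2)*y^2/9 - 41*sqrt(2)*y/27 - 4*y/3


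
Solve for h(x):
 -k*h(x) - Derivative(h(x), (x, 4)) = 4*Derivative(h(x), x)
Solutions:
 h(x) = C1*exp(x*Piecewise((-sqrt(2)*sqrt(-(-2)^(1/3))/2 + sqrt(2*(-2)^(1/3) + 4*sqrt(2)/sqrt(-(-2)^(1/3)))/2, Eq(k, 0)), (-sqrt(2*k/(3*(sqrt(1 - k^3/27) + 1)^(1/3)) + 2*(sqrt(1 - k^3/27) + 1)^(1/3))/2 + sqrt(-2*k/(3*(sqrt(1 - k^3/27) + 1)^(1/3)) - 2*(sqrt(1 - k^3/27) + 1)^(1/3) + 8/sqrt(2*k/(3*(sqrt(1 - k^3/27) + 1)^(1/3)) + 2*(sqrt(1 - k^3/27) + 1)^(1/3)))/2, True))) + C2*exp(x*Piecewise((sqrt(2)*sqrt(-(-2)^(1/3))/2 - sqrt(-4*sqrt(2)/sqrt(-(-2)^(1/3)) + 2*(-2)^(1/3))/2, Eq(k, 0)), (sqrt(2*k/(3*(sqrt(1 - k^3/27) + 1)^(1/3)) + 2*(sqrt(1 - k^3/27) + 1)^(1/3))/2 - sqrt(-2*k/(3*(sqrt(1 - k^3/27) + 1)^(1/3)) - 2*(sqrt(1 - k^3/27) + 1)^(1/3) - 8/sqrt(2*k/(3*(sqrt(1 - k^3/27) + 1)^(1/3)) + 2*(sqrt(1 - k^3/27) + 1)^(1/3)))/2, True))) + C3*exp(x*Piecewise((-sqrt(2*(-2)^(1/3) + 4*sqrt(2)/sqrt(-(-2)^(1/3)))/2 - sqrt(2)*sqrt(-(-2)^(1/3))/2, Eq(k, 0)), (-sqrt(2*k/(3*(sqrt(1 - k^3/27) + 1)^(1/3)) + 2*(sqrt(1 - k^3/27) + 1)^(1/3))/2 - sqrt(-2*k/(3*(sqrt(1 - k^3/27) + 1)^(1/3)) - 2*(sqrt(1 - k^3/27) + 1)^(1/3) + 8/sqrt(2*k/(3*(sqrt(1 - k^3/27) + 1)^(1/3)) + 2*(sqrt(1 - k^3/27) + 1)^(1/3)))/2, True))) + C4*exp(x*Piecewise((sqrt(-4*sqrt(2)/sqrt(-(-2)^(1/3)) + 2*(-2)^(1/3))/2 + sqrt(2)*sqrt(-(-2)^(1/3))/2, Eq(k, 0)), (sqrt(2*k/(3*(sqrt(1 - k^3/27) + 1)^(1/3)) + 2*(sqrt(1 - k^3/27) + 1)^(1/3))/2 + sqrt(-2*k/(3*(sqrt(1 - k^3/27) + 1)^(1/3)) - 2*(sqrt(1 - k^3/27) + 1)^(1/3) - 8/sqrt(2*k/(3*(sqrt(1 - k^3/27) + 1)^(1/3)) + 2*(sqrt(1 - k^3/27) + 1)^(1/3)))/2, True)))


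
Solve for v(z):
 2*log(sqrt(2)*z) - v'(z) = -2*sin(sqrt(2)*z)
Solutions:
 v(z) = C1 + 2*z*log(z) - 2*z + z*log(2) - sqrt(2)*cos(sqrt(2)*z)


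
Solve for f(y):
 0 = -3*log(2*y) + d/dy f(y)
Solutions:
 f(y) = C1 + 3*y*log(y) - 3*y + y*log(8)


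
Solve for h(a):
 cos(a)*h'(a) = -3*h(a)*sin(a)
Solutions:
 h(a) = C1*cos(a)^3


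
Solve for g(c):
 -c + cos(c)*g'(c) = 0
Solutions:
 g(c) = C1 + Integral(c/cos(c), c)


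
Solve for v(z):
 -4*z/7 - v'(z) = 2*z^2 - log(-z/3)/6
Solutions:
 v(z) = C1 - 2*z^3/3 - 2*z^2/7 + z*log(-z)/6 + z*(-log(3) - 1)/6


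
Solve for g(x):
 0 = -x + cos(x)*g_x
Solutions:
 g(x) = C1 + Integral(x/cos(x), x)


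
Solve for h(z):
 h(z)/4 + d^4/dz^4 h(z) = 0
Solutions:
 h(z) = (C1*sin(z/2) + C2*cos(z/2))*exp(-z/2) + (C3*sin(z/2) + C4*cos(z/2))*exp(z/2)


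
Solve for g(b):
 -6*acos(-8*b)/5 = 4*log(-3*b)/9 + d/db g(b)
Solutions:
 g(b) = C1 - 4*b*log(-b)/9 - 6*b*acos(-8*b)/5 - 4*b*log(3)/9 + 4*b/9 - 3*sqrt(1 - 64*b^2)/20


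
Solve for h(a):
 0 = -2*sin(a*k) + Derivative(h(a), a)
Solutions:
 h(a) = C1 - 2*cos(a*k)/k


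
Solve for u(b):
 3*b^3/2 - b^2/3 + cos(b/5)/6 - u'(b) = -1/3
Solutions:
 u(b) = C1 + 3*b^4/8 - b^3/9 + b/3 + 5*sin(b/5)/6


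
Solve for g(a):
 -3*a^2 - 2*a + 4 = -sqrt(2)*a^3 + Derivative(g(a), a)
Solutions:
 g(a) = C1 + sqrt(2)*a^4/4 - a^3 - a^2 + 4*a


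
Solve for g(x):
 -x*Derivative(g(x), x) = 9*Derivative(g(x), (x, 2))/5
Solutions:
 g(x) = C1 + C2*erf(sqrt(10)*x/6)


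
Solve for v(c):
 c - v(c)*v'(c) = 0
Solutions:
 v(c) = -sqrt(C1 + c^2)
 v(c) = sqrt(C1 + c^2)


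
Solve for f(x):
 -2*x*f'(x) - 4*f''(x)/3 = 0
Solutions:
 f(x) = C1 + C2*erf(sqrt(3)*x/2)


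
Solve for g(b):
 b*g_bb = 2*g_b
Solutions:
 g(b) = C1 + C2*b^3


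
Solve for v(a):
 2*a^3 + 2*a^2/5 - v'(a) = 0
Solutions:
 v(a) = C1 + a^4/2 + 2*a^3/15


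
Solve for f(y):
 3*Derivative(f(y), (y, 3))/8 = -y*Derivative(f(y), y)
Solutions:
 f(y) = C1 + Integral(C2*airyai(-2*3^(2/3)*y/3) + C3*airybi(-2*3^(2/3)*y/3), y)


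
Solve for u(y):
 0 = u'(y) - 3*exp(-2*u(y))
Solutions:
 u(y) = log(-sqrt(C1 + 6*y))
 u(y) = log(C1 + 6*y)/2


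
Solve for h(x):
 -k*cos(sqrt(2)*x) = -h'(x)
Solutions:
 h(x) = C1 + sqrt(2)*k*sin(sqrt(2)*x)/2


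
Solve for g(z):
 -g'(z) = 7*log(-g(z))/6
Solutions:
 -li(-g(z)) = C1 - 7*z/6


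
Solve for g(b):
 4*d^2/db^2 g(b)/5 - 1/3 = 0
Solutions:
 g(b) = C1 + C2*b + 5*b^2/24


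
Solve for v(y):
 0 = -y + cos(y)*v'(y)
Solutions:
 v(y) = C1 + Integral(y/cos(y), y)


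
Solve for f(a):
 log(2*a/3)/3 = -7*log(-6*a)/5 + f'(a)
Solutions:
 f(a) = C1 + 26*a*log(a)/15 + a*(-26/15 + log(6144)/15 + log(6) + 7*I*pi/5)


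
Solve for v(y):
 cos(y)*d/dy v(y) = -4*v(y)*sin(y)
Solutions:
 v(y) = C1*cos(y)^4


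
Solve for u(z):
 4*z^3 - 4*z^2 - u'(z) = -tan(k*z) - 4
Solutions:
 u(z) = C1 + z^4 - 4*z^3/3 + 4*z + Piecewise((-log(cos(k*z))/k, Ne(k, 0)), (0, True))


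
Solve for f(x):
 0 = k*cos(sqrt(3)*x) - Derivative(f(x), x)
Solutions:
 f(x) = C1 + sqrt(3)*k*sin(sqrt(3)*x)/3


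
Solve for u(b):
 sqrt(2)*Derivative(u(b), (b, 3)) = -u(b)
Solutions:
 u(b) = C3*exp(-2^(5/6)*b/2) + (C1*sin(2^(5/6)*sqrt(3)*b/4) + C2*cos(2^(5/6)*sqrt(3)*b/4))*exp(2^(5/6)*b/4)


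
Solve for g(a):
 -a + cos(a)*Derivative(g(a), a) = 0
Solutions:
 g(a) = C1 + Integral(a/cos(a), a)


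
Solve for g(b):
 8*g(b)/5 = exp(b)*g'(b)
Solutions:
 g(b) = C1*exp(-8*exp(-b)/5)


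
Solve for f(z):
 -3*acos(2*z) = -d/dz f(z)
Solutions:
 f(z) = C1 + 3*z*acos(2*z) - 3*sqrt(1 - 4*z^2)/2


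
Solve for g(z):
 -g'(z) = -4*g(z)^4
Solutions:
 g(z) = (-1/(C1 + 12*z))^(1/3)
 g(z) = (-1/(C1 + 4*z))^(1/3)*(-3^(2/3) - 3*3^(1/6)*I)/6
 g(z) = (-1/(C1 + 4*z))^(1/3)*(-3^(2/3) + 3*3^(1/6)*I)/6


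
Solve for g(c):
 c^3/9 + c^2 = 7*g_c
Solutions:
 g(c) = C1 + c^4/252 + c^3/21


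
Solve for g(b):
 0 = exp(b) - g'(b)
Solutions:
 g(b) = C1 + exp(b)


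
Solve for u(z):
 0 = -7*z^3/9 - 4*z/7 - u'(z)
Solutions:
 u(z) = C1 - 7*z^4/36 - 2*z^2/7


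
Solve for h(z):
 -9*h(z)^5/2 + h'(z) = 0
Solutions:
 h(z) = -(-1/(C1 + 18*z))^(1/4)
 h(z) = (-1/(C1 + 18*z))^(1/4)
 h(z) = -I*(-1/(C1 + 18*z))^(1/4)
 h(z) = I*(-1/(C1 + 18*z))^(1/4)


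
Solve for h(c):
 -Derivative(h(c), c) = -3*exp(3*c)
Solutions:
 h(c) = C1 + exp(3*c)


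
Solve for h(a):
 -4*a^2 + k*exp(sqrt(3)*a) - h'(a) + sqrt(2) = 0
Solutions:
 h(a) = C1 - 4*a^3/3 + sqrt(2)*a + sqrt(3)*k*exp(sqrt(3)*a)/3


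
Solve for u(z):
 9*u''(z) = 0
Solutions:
 u(z) = C1 + C2*z


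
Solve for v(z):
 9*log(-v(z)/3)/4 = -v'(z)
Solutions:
 4*Integral(1/(log(-_y) - log(3)), (_y, v(z)))/9 = C1 - z


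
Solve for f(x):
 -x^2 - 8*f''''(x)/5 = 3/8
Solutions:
 f(x) = C1 + C2*x + C3*x^2 + C4*x^3 - x^6/576 - 5*x^4/512


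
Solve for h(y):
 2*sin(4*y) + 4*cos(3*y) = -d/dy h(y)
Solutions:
 h(y) = C1 - 4*sin(3*y)/3 + cos(4*y)/2


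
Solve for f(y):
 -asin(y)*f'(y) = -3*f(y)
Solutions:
 f(y) = C1*exp(3*Integral(1/asin(y), y))


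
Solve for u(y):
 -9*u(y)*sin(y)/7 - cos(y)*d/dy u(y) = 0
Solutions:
 u(y) = C1*cos(y)^(9/7)


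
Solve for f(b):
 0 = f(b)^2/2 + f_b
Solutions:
 f(b) = 2/(C1 + b)


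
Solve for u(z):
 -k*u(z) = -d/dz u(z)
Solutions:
 u(z) = C1*exp(k*z)


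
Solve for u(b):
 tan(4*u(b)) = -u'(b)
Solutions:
 u(b) = -asin(C1*exp(-4*b))/4 + pi/4
 u(b) = asin(C1*exp(-4*b))/4


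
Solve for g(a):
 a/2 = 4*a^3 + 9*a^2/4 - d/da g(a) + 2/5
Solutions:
 g(a) = C1 + a^4 + 3*a^3/4 - a^2/4 + 2*a/5


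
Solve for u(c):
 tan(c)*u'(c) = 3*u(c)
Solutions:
 u(c) = C1*sin(c)^3


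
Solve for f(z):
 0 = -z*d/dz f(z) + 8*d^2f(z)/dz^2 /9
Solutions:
 f(z) = C1 + C2*erfi(3*z/4)


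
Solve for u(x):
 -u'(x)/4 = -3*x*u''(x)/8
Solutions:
 u(x) = C1 + C2*x^(5/3)


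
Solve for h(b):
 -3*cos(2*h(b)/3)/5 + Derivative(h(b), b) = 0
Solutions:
 -3*b/5 - 3*log(sin(2*h(b)/3) - 1)/4 + 3*log(sin(2*h(b)/3) + 1)/4 = C1


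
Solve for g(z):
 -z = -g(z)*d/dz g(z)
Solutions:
 g(z) = -sqrt(C1 + z^2)
 g(z) = sqrt(C1 + z^2)


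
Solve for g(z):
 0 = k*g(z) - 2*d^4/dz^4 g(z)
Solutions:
 g(z) = C1*exp(-2^(3/4)*k^(1/4)*z/2) + C2*exp(2^(3/4)*k^(1/4)*z/2) + C3*exp(-2^(3/4)*I*k^(1/4)*z/2) + C4*exp(2^(3/4)*I*k^(1/4)*z/2)


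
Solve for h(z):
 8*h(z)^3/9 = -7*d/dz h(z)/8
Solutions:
 h(z) = -3*sqrt(14)*sqrt(-1/(C1 - 64*z))/2
 h(z) = 3*sqrt(14)*sqrt(-1/(C1 - 64*z))/2


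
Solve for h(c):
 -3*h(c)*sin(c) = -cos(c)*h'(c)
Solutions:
 h(c) = C1/cos(c)^3


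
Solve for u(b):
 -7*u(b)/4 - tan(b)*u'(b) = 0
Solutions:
 u(b) = C1/sin(b)^(7/4)


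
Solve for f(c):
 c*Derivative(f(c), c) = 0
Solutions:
 f(c) = C1


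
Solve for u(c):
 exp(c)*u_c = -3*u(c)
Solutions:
 u(c) = C1*exp(3*exp(-c))


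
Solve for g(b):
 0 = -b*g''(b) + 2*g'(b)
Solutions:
 g(b) = C1 + C2*b^3


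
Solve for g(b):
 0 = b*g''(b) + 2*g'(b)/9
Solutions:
 g(b) = C1 + C2*b^(7/9)


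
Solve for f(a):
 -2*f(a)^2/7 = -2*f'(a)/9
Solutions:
 f(a) = -7/(C1 + 9*a)


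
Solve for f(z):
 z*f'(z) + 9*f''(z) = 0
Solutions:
 f(z) = C1 + C2*erf(sqrt(2)*z/6)


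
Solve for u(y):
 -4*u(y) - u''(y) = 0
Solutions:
 u(y) = C1*sin(2*y) + C2*cos(2*y)


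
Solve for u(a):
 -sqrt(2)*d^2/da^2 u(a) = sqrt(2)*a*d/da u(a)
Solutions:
 u(a) = C1 + C2*erf(sqrt(2)*a/2)


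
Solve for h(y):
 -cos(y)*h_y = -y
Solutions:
 h(y) = C1 + Integral(y/cos(y), y)


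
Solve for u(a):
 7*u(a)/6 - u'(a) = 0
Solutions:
 u(a) = C1*exp(7*a/6)


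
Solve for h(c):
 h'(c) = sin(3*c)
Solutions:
 h(c) = C1 - cos(3*c)/3


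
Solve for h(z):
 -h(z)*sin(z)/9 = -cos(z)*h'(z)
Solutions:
 h(z) = C1/cos(z)^(1/9)


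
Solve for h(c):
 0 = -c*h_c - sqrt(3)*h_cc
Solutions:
 h(c) = C1 + C2*erf(sqrt(2)*3^(3/4)*c/6)


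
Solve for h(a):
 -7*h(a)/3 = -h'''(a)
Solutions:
 h(a) = C3*exp(3^(2/3)*7^(1/3)*a/3) + (C1*sin(3^(1/6)*7^(1/3)*a/2) + C2*cos(3^(1/6)*7^(1/3)*a/2))*exp(-3^(2/3)*7^(1/3)*a/6)


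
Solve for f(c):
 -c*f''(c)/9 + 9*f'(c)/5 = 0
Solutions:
 f(c) = C1 + C2*c^(86/5)


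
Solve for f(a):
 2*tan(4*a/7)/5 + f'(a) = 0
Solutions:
 f(a) = C1 + 7*log(cos(4*a/7))/10


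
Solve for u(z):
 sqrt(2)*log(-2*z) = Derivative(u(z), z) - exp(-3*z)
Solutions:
 u(z) = C1 + sqrt(2)*z*log(-z) + sqrt(2)*z*(-1 + log(2)) - exp(-3*z)/3


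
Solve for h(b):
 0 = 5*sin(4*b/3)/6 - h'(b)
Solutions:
 h(b) = C1 - 5*cos(4*b/3)/8


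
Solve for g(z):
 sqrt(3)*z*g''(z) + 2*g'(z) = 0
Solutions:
 g(z) = C1 + C2*z^(1 - 2*sqrt(3)/3)


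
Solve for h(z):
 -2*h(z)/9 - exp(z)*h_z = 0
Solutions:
 h(z) = C1*exp(2*exp(-z)/9)


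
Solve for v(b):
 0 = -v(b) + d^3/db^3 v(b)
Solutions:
 v(b) = C3*exp(b) + (C1*sin(sqrt(3)*b/2) + C2*cos(sqrt(3)*b/2))*exp(-b/2)


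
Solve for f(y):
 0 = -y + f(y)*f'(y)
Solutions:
 f(y) = -sqrt(C1 + y^2)
 f(y) = sqrt(C1 + y^2)


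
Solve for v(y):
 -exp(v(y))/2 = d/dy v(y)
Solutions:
 v(y) = log(1/(C1 + y)) + log(2)


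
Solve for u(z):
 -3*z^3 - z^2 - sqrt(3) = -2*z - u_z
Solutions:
 u(z) = C1 + 3*z^4/4 + z^3/3 - z^2 + sqrt(3)*z


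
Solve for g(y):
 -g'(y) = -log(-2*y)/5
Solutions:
 g(y) = C1 + y*log(-y)/5 + y*(-1 + log(2))/5


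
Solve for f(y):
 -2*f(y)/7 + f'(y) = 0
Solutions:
 f(y) = C1*exp(2*y/7)


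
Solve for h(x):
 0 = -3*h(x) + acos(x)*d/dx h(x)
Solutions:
 h(x) = C1*exp(3*Integral(1/acos(x), x))


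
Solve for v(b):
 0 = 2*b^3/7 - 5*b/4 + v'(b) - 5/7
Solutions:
 v(b) = C1 - b^4/14 + 5*b^2/8 + 5*b/7


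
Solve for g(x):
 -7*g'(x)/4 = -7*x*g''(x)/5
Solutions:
 g(x) = C1 + C2*x^(9/4)


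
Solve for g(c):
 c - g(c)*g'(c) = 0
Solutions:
 g(c) = -sqrt(C1 + c^2)
 g(c) = sqrt(C1 + c^2)


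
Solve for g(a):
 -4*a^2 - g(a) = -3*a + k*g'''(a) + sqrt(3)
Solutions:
 g(a) = C1*exp(a*(-1/k)^(1/3)) + C2*exp(a*(-1/k)^(1/3)*(-1 + sqrt(3)*I)/2) + C3*exp(-a*(-1/k)^(1/3)*(1 + sqrt(3)*I)/2) - 4*a^2 + 3*a - sqrt(3)


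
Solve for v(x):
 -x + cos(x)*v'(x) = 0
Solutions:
 v(x) = C1 + Integral(x/cos(x), x)


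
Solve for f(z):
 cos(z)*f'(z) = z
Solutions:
 f(z) = C1 + Integral(z/cos(z), z)


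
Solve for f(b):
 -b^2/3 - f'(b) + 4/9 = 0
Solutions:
 f(b) = C1 - b^3/9 + 4*b/9


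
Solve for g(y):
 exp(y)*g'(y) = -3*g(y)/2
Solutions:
 g(y) = C1*exp(3*exp(-y)/2)


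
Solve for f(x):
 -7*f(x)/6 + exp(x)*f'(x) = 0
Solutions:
 f(x) = C1*exp(-7*exp(-x)/6)


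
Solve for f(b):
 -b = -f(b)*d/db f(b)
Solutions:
 f(b) = -sqrt(C1 + b^2)
 f(b) = sqrt(C1 + b^2)
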